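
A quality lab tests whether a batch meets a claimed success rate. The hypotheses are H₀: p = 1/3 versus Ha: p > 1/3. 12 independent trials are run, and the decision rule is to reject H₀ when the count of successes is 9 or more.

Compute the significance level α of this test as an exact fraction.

683/177147

α = P(reject H₀ | H₀ true) = P(Y ≥ 9 | p = 1/3), with Y ~ Binomial(12, 1/3).
P(Y ≥ 9) = Σ_{j=9}^{12} C(12,j)·(1/3)^j·(2/3)^{12-j} = 683/177147.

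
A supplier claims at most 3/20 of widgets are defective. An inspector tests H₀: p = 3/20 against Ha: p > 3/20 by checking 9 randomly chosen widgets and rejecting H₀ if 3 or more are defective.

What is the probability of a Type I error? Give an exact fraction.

Under H₀, X ~ Binomial(9, 3/20); the Type I error rate is P(X ≥ 3).
α = 1 − P(X ≤ 2) = 1 − 27492691091/32000000000 = 4507308909/32000000000.

4507308909/32000000000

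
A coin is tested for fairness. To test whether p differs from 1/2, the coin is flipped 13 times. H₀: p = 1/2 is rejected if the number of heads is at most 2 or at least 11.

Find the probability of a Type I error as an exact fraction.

23/1024

The significance level is the null-hypothesis probability of the rejection region {≤2} ∪ {≥11}.
The two tails are symmetric, so α = 2·(1 + 13 + 78)/2^13 = 184/8192 = 23/1024.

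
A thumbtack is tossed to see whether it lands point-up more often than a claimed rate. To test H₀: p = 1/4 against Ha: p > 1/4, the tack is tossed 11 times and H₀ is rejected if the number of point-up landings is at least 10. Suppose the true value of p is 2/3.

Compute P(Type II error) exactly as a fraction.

163835/177147

Under the alternative p = 2/3, K ~ Binomial(11, 2/3); β is the probability the test does not reject, P(K < 10).
Summing C(11,j)·(2/3)^j·(1/3)^{11-j} for j = 0..9 gives 163835/177147.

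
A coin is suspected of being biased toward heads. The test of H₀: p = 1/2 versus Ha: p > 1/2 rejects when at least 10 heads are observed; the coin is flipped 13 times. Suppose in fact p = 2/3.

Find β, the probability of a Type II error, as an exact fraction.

1080275/1594323

β = P(fail to reject H₀ | Ha true) = P(S ≤ 9 | p = 2/3), S ~ Binomial(13, 2/3).
Equivalently, β = 1 − P(S ≥ 10) = 1080275/1594323.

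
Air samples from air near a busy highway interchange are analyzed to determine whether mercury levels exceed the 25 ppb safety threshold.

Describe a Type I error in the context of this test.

A Type I error would mean concluding that the mercury concentration exceeds 25 ppb when in fact the mercury concentration is at or below 25 ppb (safe).

With the conventional null hypothesis that the mercury concentration is at or below 25 ppb (safe):
A Type I error is rejecting H₀ when H₀ is true.
Here that means declaring the site contaminated and ordering remediation when actually the mercury concentration is at or below 25 ppb (safe).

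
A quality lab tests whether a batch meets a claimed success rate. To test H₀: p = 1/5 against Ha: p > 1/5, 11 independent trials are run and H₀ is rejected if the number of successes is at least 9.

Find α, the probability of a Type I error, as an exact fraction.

37/1953125

The Type I error probability is α = P(S ≥ 9) computed under H₀, where S ~ Binomial(11, 1/5).
Adding the binomial terms for j = 9 through 11 with p = 1/5 yields 37/1953125.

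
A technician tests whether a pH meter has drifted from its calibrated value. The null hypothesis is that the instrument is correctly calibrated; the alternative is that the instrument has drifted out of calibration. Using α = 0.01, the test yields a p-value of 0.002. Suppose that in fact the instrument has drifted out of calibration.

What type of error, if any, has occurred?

Since p = 0.002 < α = 0.01, H₀ is rejected.
H₀ is false (actually the instrument has drifted out of calibration).
The decision matches the true state — no error.

No error — this is a correct decision.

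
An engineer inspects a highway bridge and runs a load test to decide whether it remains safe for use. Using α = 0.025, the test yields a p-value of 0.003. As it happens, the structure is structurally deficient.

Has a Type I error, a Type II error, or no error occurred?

Neither — the decision is correct.

The conventional null hypothesis is that the structure meets the required load capacity (safe).
Since p = 0.003 < α = 0.025, H₀ is rejected.
H₀ is false (actually the structure is structurally deficient).
The decision matches the true state — no error.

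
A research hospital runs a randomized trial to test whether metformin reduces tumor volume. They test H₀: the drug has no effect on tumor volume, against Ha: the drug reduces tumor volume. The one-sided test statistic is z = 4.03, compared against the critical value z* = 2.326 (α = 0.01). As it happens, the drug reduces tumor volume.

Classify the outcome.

Since z = 4.03 > z* = 2.326, H₀ is rejected.
H₀ is false (actually the drug reduces tumor volume).
The decision matches the true state — no error.

Neither — the decision is correct.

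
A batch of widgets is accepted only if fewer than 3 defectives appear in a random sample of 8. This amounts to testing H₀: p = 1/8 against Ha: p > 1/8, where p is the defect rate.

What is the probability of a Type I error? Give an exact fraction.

Under H₀, S ~ Binomial(8, 1/8); the Type I error rate is P(S ≥ 3).
α = 1 − P(S ≤ 2) = 1 − 15647317/16777216 = 1129899/16777216.

1129899/16777216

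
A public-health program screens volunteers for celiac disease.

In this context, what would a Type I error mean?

A Type I error would mean concluding that the patient has celiac disease when in fact the patient does not have celiac disease.

With the conventional null hypothesis that the patient does not have celiac disease:
A Type I error is rejecting H₀ when H₀ is true.
Here that means flagging the patient as positive and ordering follow-up testing when actually the patient does not have celiac disease.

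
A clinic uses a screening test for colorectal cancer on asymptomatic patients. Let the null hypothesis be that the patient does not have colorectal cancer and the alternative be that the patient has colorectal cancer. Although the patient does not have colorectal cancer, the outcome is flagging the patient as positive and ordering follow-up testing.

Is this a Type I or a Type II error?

Type I error

'Flagging the patient as positive and ordering follow-up testing' corresponds to rejecting H₀.
H₀ was rejected but H₀ is true — a Type I error (false positive).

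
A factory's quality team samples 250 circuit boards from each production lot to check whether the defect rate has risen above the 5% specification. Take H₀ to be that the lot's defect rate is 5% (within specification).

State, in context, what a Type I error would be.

A Type I error is rejecting H₀ when H₀ is true.
Here that means rejecting the lot and scrapping or reworking it when actually the lot's defect rate is 5% (within specification).

A Type I error would mean concluding that the lot's defect rate exceeds 5% when in fact the lot's defect rate is 5% (within specification).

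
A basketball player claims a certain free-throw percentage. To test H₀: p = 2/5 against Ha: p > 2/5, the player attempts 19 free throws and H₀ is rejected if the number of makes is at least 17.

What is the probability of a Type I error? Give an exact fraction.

Under H₀, Y ~ Binomial(19, 2/5), and α = P(Y ≥ 17).
Summing C(19,j)(2/5)^j(3/5)^{19−j} for j = 17,…,19 gives 217186304/19073486328125.

217186304/19073486328125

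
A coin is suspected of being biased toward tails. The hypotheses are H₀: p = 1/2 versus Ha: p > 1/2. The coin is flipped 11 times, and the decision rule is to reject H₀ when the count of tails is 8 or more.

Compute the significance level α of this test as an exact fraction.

29/256

Under H₀, S ~ Binomial(11, 1/2), and α = P(S ≥ 8).
Summing the upper tail: (165 + 55 + 11 + 1) / 2^11 = 232/2048 = 29/256.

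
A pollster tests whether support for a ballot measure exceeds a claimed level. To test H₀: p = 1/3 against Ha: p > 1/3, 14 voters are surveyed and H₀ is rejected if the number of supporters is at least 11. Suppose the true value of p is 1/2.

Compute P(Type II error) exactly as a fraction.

Under the alternative p = 1/2, X ~ Binomial(14, 1/2); β is the probability the test does not reject, P(X < 11).
Equivalently, β = 1 − P(X ≥ 11) = 7957/8192.

7957/8192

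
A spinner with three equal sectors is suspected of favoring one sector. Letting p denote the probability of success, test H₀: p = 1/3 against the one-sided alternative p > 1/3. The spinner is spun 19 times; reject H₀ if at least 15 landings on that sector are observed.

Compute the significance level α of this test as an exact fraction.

Under H₀, X ~ Binomial(19, 1/3), and α = P(X ≥ 15).
Adding the binomial terms for j = 15 through 19 with p = 1/3 yields 23497/387420489.

23497/387420489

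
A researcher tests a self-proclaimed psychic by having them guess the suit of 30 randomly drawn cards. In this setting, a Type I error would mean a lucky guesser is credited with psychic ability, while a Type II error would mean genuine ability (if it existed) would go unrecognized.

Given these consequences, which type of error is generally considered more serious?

The Type I consequence (a lucky guesser is credited with psychic ability) is more severe than the Type II consequence (genuine ability (if it existed) would go unrecognized).

Type I error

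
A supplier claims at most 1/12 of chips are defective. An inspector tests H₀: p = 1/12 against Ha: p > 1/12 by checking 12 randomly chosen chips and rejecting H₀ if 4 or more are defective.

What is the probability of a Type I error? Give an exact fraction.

The significance level is the probability, assuming p = 1/12, of seeing 4 or more defectives in 12 draws.
Via the complement, α = 1 − Σ_{j=0}^{3} C(12,j)(1/12)^j(11/12)^{12-j} = 41104502839/2972033482752.

41104502839/2972033482752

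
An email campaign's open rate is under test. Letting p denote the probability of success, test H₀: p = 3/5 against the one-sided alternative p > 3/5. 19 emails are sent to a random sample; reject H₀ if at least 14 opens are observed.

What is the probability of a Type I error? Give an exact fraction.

3107499742269/19073486328125

α = P(reject H₀ | H₀ true) = P(X ≥ 14 | p = 3/5), with X ~ Binomial(19, 3/5).
Summing C(19,j)(3/5)^j(2/5)^{19−j} for j = 14,…,19 gives 3107499742269/19073486328125.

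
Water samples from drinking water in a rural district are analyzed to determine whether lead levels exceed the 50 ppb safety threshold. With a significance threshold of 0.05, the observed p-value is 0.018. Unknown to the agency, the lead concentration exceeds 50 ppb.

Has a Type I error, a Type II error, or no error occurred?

The conventional null hypothesis is that the lead concentration is at or below 50 ppb (safe).
Since p = 0.018 < α = 0.05, H₀ is rejected.
H₀ is false (actually the lead concentration exceeds 50 ppb).
The decision matches the true state — no error.

No error — this is a correct decision.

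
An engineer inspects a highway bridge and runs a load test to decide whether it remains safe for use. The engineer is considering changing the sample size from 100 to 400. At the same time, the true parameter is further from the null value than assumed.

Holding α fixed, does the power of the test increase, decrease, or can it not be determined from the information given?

A larger sample reduces the standard error, pulling the sampling distribution under Ha further from the non-rejection region. A larger true effect moves the Ha sampling distribution further from the H₀ critical value, making rejection more likely when Ha is true. Both changes push β in the same direction.
Since power = 1 − β and β decreases, power increases.

It increases.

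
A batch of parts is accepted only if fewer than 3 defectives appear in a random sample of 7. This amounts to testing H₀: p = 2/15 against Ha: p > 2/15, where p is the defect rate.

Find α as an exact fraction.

The significance level is the probability, assuming p = 2/15, of seeing 3 or more defectives in 7 draws.
α = 1 − P(X ≤ 2) = 1 − 10767497/11390625 = 623128/11390625.

623128/11390625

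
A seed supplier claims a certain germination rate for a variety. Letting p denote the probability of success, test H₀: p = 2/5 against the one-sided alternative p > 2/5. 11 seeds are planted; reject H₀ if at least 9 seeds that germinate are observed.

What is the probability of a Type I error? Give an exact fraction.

57856/9765625

α = P(reject H₀ | H₀ true) = P(S ≥ 9 | p = 2/5), with S ~ Binomial(11, 2/5).
Adding the binomial terms for j = 9 through 11 with p = 2/5 yields 57856/9765625.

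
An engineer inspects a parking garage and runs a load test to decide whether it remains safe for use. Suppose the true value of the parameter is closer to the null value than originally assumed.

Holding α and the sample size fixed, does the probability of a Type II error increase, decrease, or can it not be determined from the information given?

It increases.

A smaller true effect puts the Ha sampling distribution closer to H₀, so more of it falls in the non-rejection region.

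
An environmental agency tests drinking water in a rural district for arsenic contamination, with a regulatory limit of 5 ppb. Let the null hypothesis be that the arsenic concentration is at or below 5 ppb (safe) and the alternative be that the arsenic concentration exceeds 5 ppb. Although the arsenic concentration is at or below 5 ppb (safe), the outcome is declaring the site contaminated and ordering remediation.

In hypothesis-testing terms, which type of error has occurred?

'Declaring the site contaminated and ordering remediation' corresponds to rejecting H₀.
H₀ was rejected but H₀ is true — a Type I error (false positive).

Type I error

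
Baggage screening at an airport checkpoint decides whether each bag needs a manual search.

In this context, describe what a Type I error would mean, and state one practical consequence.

With the conventional null hypothesis that the bag contains no prohibited items:
A Type I error is rejecting H₀ when H₀ is true.
Here that means flagging the bag for a manual search when actually the bag contains no prohibited items.

A Type I error would mean concluding that the bag contains a prohibited item when in fact the bag contains no prohibited items. Consequence: a harmless bag is searched, delaying the passenger.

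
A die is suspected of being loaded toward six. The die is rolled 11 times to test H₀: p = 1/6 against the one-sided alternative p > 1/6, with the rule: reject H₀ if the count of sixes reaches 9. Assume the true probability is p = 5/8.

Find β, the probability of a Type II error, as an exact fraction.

7252043967/8589934592

Under the alternative p = 5/8, K ~ Binomial(11, 5/8); β is the probability the test does not reject, P(K < 9).
Equivalently, β = 1 − P(K ≥ 9) = 7252043967/8589934592.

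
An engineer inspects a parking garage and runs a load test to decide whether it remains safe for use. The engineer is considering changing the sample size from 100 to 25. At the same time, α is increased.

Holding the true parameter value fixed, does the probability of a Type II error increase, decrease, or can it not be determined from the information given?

The first change alone would make β increase; the second alone would make β decrease. Which effect dominates depends on the magnitudes, which are not given.

Cannot be determined from the information given.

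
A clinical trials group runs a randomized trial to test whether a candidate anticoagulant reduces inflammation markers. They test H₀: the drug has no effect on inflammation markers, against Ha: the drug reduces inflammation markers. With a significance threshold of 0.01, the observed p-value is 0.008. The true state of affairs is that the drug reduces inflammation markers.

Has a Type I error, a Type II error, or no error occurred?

No error (correct decision).

Since p = 0.008 < α = 0.01, H₀ is rejected.
H₀ is false (actually the drug reduces inflammation markers).
The decision matches the true state — no error.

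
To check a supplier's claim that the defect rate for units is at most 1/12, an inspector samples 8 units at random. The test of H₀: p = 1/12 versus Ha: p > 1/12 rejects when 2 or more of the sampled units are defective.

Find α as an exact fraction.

59725447/429981696

The significance level is the probability, assuming p = 1/12, of seeing 2 or more defectives in 8 draws.
Computing the lower-tail complement: 1 − 370256249/429981696 = 59725447/429981696.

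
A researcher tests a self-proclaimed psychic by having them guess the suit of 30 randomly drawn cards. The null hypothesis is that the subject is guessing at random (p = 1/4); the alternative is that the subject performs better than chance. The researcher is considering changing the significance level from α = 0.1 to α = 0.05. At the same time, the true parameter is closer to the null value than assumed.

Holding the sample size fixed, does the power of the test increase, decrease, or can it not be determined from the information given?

Lowering α raises the bar for rejection; under Ha, the test now fails to reject on outcomes it previously would have rejected. A smaller departure from H₀ means the test statistic under Ha is distributed closer to where it would be under H₀; rejection becomes less likely. Both changes push β in the same direction.
Since power = 1 − β and β increases, power decreases.

It decreases.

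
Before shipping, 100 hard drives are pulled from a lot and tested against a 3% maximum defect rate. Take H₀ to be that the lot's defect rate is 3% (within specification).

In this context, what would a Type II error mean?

A Type II error is failing to reject H₀ when H₀ is false.
Here that means accepting the lot and shipping it when actually the lot's defect rate exceeds 3%.

A Type II error would mean concluding that the lot's defect rate is 3% (within specification) (or at least failing to establish that the lot's defect rate exceeds 3%) when in fact the lot's defect rate exceeds 3%.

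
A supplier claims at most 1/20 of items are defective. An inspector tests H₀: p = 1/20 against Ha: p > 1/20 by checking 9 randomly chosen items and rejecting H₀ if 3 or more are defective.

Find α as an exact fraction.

535106531/64000000000

α = P(reject H₀ | H₀ true) = P(K ≥ 3 | p = 1/20), K ~ Binomial(9, 1/20).
Via the complement, α = 1 − Σ_{j=0}^{2} C(9,j)(1/20)^j(19/20)^{9-j} = 535106531/64000000000.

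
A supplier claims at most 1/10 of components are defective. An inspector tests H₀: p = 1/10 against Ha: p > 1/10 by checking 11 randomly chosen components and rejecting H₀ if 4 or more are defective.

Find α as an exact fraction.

Under H₀, X ~ Binomial(11, 1/10); the Type I error rate is P(X ≥ 4).
α = 1 − P(X ≤ 3) = 1 − 2453663097/2500000000 = 46336903/2500000000.

46336903/2500000000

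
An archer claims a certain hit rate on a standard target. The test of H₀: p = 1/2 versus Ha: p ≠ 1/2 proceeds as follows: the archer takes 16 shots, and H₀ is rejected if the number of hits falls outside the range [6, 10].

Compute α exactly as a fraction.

6885/32768

α = P(S ≤ 5 or S ≥ 11 | p = 1/2), S ~ Binomial(16, 1/2).
By symmetry, α = 2·P(S ≤ 5) = 2·(1 + 16 + 120 + 560 + 1820 + 4368)/65536 = 13770/65536 = 6885/32768.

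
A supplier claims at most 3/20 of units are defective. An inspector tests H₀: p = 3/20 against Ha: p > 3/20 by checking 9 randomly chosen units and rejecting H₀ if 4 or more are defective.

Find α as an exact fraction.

Under H₀, K ~ Binomial(9, 3/20); the Type I error rate is P(K ≥ 4).
α = 1 − P(K ≤ 3) = 1 − 123656765987/128000000000 = 4343234013/128000000000.

4343234013/128000000000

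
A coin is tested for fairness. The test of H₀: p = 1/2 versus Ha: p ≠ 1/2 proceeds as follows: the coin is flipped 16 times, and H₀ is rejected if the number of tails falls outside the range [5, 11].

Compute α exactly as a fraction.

Under H₀, X ~ Binomial(16, 1/2); α is the probability of landing in either tail, P(X ≤ 4) + P(X ≥ 12).
Each tail has probability (1 + 16 + 120 + 560 + 1820)/65536; doubling gives α = 5034/65536 = 2517/32768.

2517/32768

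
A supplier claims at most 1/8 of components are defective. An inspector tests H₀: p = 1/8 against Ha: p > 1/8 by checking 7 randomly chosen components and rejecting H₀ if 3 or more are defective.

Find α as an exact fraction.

97119/2097152

The significance level is the probability, assuming p = 1/8, of seeing 3 or more defectives in 7 draws.
Via the complement, α = 1 − Σ_{j=0}^{2} C(7,j)(1/8)^j(7/8)^{7-j} = 97119/2097152.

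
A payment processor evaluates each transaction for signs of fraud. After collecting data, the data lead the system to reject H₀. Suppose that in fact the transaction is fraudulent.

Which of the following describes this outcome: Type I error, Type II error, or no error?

The conventional null hypothesis here is that the transaction is legitimate.
The test rejected a false H₀ — the decision matches the true state.

No error — this is a correct decision.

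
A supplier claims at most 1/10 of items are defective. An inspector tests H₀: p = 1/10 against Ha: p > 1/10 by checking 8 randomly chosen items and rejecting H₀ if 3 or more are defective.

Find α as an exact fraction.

The significance level is the probability, assuming p = 1/10, of seeing 3 or more defectives in 8 draws.
Computing the lower-tail complement: 1 − 96190821/100000000 = 3809179/100000000.

3809179/100000000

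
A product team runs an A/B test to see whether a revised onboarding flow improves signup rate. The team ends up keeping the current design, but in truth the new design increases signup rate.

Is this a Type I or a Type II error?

The null hypothesis here is that the new design has no effect on signup rate.
'Keeping the current design' corresponds to failing to reject H₀.
H₀ was not rejected but H₀ is false — a Type II error (false negative).

Type II error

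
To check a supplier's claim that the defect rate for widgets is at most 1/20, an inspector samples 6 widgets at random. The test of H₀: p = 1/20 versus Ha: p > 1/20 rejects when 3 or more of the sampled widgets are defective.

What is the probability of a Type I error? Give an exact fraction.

14271/6400000

α = P(reject H₀ | H₀ true) = P(Y ≥ 3 | p = 1/20), Y ~ Binomial(6, 1/20).
Via the complement, α = 1 − Σ_{j=0}^{2} C(6,j)(1/20)^j(19/20)^{6-j} = 14271/6400000.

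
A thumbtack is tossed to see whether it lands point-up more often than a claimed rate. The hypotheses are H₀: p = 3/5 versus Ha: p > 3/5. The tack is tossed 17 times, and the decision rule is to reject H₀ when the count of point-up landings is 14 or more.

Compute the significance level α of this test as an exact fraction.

The Type I error probability is α = P(Y ≥ 14) computed under H₀, where Y ~ Binomial(17, 3/5).
Adding the binomial terms for j = 14 through 17 with p = 3/5 yields 7083577089/152587890625.

7083577089/152587890625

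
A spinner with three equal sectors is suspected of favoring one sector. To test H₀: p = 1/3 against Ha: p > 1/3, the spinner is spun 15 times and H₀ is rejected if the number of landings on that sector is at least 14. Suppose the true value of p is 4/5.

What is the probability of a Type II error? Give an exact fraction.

Under the alternative p = 4/5, S ~ Binomial(15, 4/5); β is the probability the test does not reject, P(S < 14).
Adding the binomial probabilities P(S=0)+…+P(S=13) at p = 4/5 gives 25417304461/30517578125.

25417304461/30517578125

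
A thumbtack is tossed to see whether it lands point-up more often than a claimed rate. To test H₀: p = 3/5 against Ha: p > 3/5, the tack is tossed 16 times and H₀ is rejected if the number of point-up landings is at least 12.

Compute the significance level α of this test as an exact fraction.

Under H₀, Y ~ Binomial(16, 3/5), and α = P(Y ≥ 12).
Summing C(16,j)(3/5)^j(2/5)^{16−j} for j = 12,…,16 gives 1016646633/6103515625.

1016646633/6103515625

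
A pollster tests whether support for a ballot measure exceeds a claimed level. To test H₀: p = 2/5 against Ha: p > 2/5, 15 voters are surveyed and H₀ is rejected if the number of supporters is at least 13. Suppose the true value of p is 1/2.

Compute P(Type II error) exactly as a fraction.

32647/32768

A Type II error is failing to reject when Ha holds: with p = 1/2, β = P(K ≤ 12).
Equivalently, β = 1 − P(K ≥ 13) = 32647/32768.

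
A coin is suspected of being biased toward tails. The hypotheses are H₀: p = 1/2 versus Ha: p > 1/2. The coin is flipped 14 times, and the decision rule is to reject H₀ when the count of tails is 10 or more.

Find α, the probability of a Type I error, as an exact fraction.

1471/16384

Under H₀, K ~ Binomial(14, 1/2), and α = P(K ≥ 10).
Summing the upper tail: (1001 + 364 + 91 + 14 + 1) / 2^14 = 1471/16384.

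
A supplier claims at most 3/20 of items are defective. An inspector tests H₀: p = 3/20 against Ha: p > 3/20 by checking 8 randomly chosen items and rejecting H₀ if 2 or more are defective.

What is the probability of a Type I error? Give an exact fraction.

8776114407/25600000000

Under H₀, Y ~ Binomial(8, 3/20); the Type I error rate is P(Y ≥ 2).
Computing the lower-tail complement: 1 − 16823885593/25600000000 = 8776114407/25600000000.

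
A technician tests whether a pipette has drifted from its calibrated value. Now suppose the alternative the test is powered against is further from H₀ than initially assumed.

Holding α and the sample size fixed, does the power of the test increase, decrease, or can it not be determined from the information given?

It increases.

A larger true effect moves the Ha sampling distribution further from the H₀ critical value, making rejection more likely when Ha is true.
Since power = 1 − β and β decreases, power increases.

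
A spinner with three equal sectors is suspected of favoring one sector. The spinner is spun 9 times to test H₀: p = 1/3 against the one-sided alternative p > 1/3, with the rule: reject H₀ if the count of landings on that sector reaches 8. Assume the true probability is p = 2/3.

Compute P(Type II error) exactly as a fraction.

β = P(fail to reject H₀ | Ha true) = P(S ≤ 7 | p = 2/3), S ~ Binomial(9, 2/3).
Summing C(9,j)·(2/3)^j·(1/3)^{9-j} for j = 0..7 gives 16867/19683.

16867/19683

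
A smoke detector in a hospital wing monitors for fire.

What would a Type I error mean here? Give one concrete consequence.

A Type I error would mean concluding that there is a fire when in fact there is no fire. Consequence: the building is evacuated for a false alarm, disrupting work.

With the conventional null hypothesis that there is no fire:
A Type I error is rejecting H₀ when H₀ is true.
Here that means sounding the alarm and evacuating the building when actually there is no fire.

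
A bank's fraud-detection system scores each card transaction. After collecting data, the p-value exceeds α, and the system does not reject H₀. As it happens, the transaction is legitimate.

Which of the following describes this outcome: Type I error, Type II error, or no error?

No error (correct decision).

The conventional null hypothesis here is that the transaction is legitimate.
The test retained a true H₀ — the decision matches the true state.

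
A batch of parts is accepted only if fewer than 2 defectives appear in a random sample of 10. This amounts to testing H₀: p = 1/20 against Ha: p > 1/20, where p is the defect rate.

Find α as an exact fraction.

α = P(reject H₀ | H₀ true) = P(K ≥ 2 | p = 1/20), K ~ Binomial(10, 1/20).
Computing the lower-tail complement: 1 − 9357943235591/10240000000000 = 882056764409/10240000000000.

882056764409/10240000000000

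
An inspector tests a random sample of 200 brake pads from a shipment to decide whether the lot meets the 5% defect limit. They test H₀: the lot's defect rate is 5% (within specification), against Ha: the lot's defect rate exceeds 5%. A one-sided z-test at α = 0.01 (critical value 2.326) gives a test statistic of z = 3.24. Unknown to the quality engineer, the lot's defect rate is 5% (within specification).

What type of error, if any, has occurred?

Since z = 3.24 > z* = 2.326, H₀ is rejected.
H₀ is true (actually the lot's defect rate is 5% (within specification)).
Rejecting a true H₀ is a Type I error.

Type I error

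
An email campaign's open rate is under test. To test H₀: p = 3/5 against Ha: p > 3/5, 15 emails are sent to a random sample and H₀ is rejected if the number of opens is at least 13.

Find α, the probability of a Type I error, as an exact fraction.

The Type I error probability is α = P(S ≥ 13) computed under H₀, where S ~ Binomial(15, 3/5).
P(S ≥ 13) = Σ_{j=13}^{15} C(15,j)·(3/5)^j·(2/5)^{15-j} = 827453637/30517578125.

827453637/30517578125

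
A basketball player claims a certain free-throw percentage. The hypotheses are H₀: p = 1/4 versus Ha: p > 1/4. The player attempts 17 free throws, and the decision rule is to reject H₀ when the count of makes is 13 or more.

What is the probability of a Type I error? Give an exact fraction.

Under H₀, Y ~ Binomial(17, 1/4), and α = P(Y ≥ 13).
P(Y ≥ 13) = Σ_{j=13}^{17} C(17,j)·(1/4)^j·(3/4)^{17-j} = 3319/268435456.

3319/268435456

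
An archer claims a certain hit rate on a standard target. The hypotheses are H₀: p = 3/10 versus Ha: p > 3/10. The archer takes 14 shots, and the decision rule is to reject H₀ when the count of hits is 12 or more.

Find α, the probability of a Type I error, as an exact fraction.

The Type I error probability is α = P(X ≥ 12) computed under H₀, where X ~ Binomial(14, 3/10).
P(X ≥ 12) = Σ_{j=12}^{14} C(14,j)·(3/10)^j·(7/10)^{14-j} = 1265361021/50000000000000.

1265361021/50000000000000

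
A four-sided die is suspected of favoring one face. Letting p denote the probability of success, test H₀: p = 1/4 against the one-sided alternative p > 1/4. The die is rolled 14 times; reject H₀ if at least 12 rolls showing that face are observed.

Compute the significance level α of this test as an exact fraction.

Under H₀, Y ~ Binomial(14, 1/4), and α = P(Y ≥ 12).
P(Y ≥ 12) = Σ_{j=12}^{14} C(14,j)·(1/4)^j·(3/4)^{14-j} = 431/134217728.

431/134217728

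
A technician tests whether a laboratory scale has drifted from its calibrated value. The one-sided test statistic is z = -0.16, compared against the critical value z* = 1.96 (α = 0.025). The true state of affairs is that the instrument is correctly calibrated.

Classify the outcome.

No error — this is a correct decision.

The conventional null hypothesis is that the instrument is correctly calibrated.
Since z = -0.16 ≤ z* = 1.96, H₀ is not rejected.
H₀ is true (actually the instrument is correctly calibrated).
The decision matches the true state — no error.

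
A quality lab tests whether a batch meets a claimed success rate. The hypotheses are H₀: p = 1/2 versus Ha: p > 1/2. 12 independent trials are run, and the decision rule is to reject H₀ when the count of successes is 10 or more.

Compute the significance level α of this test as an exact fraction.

79/4096

Under H₀, S ~ Binomial(12, 1/2), and α = P(S ≥ 10).
P(S ≥ 10) = [C(12,10) + C(12,11) + C(12,12)] / 2^12 = (66 + 12 + 1) / 4096 = 79/4096.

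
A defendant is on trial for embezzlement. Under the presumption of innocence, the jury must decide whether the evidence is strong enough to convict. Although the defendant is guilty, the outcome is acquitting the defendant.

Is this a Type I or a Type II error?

The null hypothesis here is that the defendant is innocent.
'Acquitting the defendant' corresponds to failing to reject H₀.
H₀ was not rejected but H₀ is false — a Type II error (false negative).

Type II error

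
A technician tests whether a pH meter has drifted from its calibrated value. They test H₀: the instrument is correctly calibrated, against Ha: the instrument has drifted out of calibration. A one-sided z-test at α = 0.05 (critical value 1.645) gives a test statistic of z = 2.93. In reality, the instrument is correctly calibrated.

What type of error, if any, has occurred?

Type I error

Since z = 2.93 > z* = 1.645, H₀ is rejected.
H₀ is true (actually the instrument is correctly calibrated).
Rejecting a true H₀ is a Type I error.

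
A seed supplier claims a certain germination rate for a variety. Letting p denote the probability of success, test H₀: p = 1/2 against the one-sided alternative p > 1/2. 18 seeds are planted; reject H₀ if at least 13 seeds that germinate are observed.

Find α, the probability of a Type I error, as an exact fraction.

1577/32768

Under H₀, K ~ Binomial(18, 1/2), and α = P(K ≥ 13).
That's C(18,13) + C(18,14) + C(18,15) + C(18,16) + C(18,17) + C(18,18) over 2^18, i.e. (8568 + 3060 + 816 + 153 + 18 + 1)/262144 = 12616/262144 = 1577/32768.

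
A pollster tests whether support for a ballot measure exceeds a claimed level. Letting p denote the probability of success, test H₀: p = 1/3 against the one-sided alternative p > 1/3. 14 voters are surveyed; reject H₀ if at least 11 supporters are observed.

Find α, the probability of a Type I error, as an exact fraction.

α = P(reject H₀ | H₀ true) = P(X ≥ 11 | p = 1/3), with X ~ Binomial(14, 1/3).
P(X ≥ 11) = Σ_{j=11}^{14} C(14,j)·(1/3)^j·(2/3)^{14-j} = 3305/4782969.

3305/4782969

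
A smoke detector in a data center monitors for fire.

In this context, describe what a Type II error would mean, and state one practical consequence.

With the conventional null hypothesis that there is no fire:
A Type II error is failing to reject H₀ when H₀ is false.
Here that means remaining silent when actually there is a fire.

A Type II error would mean concluding that there is no fire (or at least failing to establish that there is a fire) when in fact there is a fire. Consequence: a real fire goes undetected.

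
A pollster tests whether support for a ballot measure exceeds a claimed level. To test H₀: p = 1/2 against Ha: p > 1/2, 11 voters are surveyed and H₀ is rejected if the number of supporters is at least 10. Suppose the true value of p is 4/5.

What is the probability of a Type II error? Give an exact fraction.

6619897/9765625

Under the alternative p = 4/5, S ~ Binomial(11, 4/5); β is the probability the test does not reject, P(S < 10).
Summing C(11,j)·(4/5)^j·(1/5)^{11-j} for j = 0..9 gives 6619897/9765625.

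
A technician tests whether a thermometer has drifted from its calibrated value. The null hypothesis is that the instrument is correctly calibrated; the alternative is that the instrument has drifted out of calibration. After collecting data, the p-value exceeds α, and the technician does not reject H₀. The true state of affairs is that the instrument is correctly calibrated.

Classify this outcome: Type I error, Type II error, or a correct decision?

No error (correct decision).

The test retained a true H₀ — the decision matches the true state.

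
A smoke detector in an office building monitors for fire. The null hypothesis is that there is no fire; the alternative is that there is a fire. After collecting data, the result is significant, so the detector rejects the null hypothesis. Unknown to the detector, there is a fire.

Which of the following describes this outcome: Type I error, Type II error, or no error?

The test rejected a false H₀ — the decision matches the true state.

No error — this is a correct decision.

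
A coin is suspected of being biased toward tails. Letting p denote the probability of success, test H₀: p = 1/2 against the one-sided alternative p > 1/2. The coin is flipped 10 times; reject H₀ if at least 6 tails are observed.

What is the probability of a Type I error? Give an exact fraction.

The Type I error probability is α = P(X ≥ 6) computed under H₀, where X ~ Binomial(10, 1/2).
P(X ≥ 6) = [C(10,6) + C(10,7) + C(10,8) + C(10,9) + C(10,10)] / 2^10 = (210 + 120 + 45 + 10 + 1) / 1024 = 386/1024 = 193/512.

193/512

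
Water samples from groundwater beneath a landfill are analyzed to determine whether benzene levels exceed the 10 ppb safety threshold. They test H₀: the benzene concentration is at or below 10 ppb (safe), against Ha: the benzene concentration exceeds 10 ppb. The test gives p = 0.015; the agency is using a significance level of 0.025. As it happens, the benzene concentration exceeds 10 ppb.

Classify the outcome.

Since p = 0.015 < α = 0.025, H₀ is rejected.
H₀ is false (actually the benzene concentration exceeds 10 ppb).
The decision matches the true state — no error.

No error — this is a correct decision.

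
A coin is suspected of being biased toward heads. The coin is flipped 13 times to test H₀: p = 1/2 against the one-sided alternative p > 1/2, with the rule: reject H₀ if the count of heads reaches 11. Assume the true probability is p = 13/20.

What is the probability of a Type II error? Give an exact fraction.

Under the alternative p = 13/20, X ~ Binomial(13, 13/20); β is the probability the test does not reject, P(X < 11).
Adding the binomial probabilities P(X=0)+…+P(X=10) at p = 13/20 gives 36323681060626281/40960000000000000.

36323681060626281/40960000000000000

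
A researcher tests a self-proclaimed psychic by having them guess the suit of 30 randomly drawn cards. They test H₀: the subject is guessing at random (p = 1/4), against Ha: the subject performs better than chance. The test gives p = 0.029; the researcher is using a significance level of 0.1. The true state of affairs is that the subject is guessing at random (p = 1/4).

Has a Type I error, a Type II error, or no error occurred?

Since p = 0.029 < α = 0.1, H₀ is rejected.
H₀ is true (actually the subject is guessing at random (p = 1/4)).
Rejecting a true H₀ is a Type I error.

Type I error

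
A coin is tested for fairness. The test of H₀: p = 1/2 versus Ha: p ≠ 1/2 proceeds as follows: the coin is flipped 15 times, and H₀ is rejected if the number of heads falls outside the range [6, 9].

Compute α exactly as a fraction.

α = P(Y ≤ 5 or Y ≥ 10 | p = 1/2), Y ~ Binomial(15, 1/2).
By symmetry, α = 2·P(Y ≤ 5) = 2·(1 + 15 + 105 + 455 + 1365 + 3003)/32768 = 9888/32768 = 309/1024.

309/1024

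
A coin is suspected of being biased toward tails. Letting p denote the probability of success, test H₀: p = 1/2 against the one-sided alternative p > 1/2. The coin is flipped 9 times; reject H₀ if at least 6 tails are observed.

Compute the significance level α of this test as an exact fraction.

Under H₀, K ~ Binomial(9, 1/2), and α = P(K ≥ 6).
That's C(9,6) + C(9,7) + C(9,8) + C(9,9) over 2^9, i.e. (84 + 36 + 9 + 1)/512 = 130/512 = 65/256.

65/256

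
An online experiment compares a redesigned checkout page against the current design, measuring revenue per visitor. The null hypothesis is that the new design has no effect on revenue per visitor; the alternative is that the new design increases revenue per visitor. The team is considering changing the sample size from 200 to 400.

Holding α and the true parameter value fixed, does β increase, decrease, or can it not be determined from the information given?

More data shrinks sampling variability; the test statistic under Ha concentrates further from the null value, making rejection more likely.

It decreases.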